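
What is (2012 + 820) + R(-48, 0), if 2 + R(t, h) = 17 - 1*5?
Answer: 2842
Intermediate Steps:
R(t, h) = 10 (R(t, h) = -2 + (17 - 1*5) = -2 + (17 - 5) = -2 + 12 = 10)
(2012 + 820) + R(-48, 0) = (2012 + 820) + 10 = 2832 + 10 = 2842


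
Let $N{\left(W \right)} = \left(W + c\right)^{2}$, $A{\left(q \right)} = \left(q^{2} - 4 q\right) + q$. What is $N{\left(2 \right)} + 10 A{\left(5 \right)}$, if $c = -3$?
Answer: $101$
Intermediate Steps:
$A{\left(q \right)} = q^{2} - 3 q$
$N{\left(W \right)} = \left(-3 + W\right)^{2}$ ($N{\left(W \right)} = \left(W - 3\right)^{2} = \left(-3 + W\right)^{2}$)
$N{\left(2 \right)} + 10 A{\left(5 \right)} = \left(-3 + 2\right)^{2} + 10 \cdot 5 \left(-3 + 5\right) = \left(-1\right)^{2} + 10 \cdot 5 \cdot 2 = 1 + 10 \cdot 10 = 1 + 100 = 101$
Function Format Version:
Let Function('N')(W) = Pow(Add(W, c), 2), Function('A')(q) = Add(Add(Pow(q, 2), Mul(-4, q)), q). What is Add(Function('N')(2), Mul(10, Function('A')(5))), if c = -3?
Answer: 101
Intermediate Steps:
Function('A')(q) = Add(Pow(q, 2), Mul(-3, q))
Function('N')(W) = Pow(Add(-3, W), 2) (Function('N')(W) = Pow(Add(W, -3), 2) = Pow(Add(-3, W), 2))
Add(Function('N')(2), Mul(10, Function('A')(5))) = Add(Pow(Add(-3, 2), 2), Mul(10, Mul(5, Add(-3, 5)))) = Add(Pow(-1, 2), Mul(10, Mul(5, 2))) = Add(1, Mul(10, 10)) = Add(1, 100) = 101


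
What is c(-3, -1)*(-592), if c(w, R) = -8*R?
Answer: -4736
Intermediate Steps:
c(-3, -1)*(-592) = -8*(-1)*(-592) = 8*(-592) = -4736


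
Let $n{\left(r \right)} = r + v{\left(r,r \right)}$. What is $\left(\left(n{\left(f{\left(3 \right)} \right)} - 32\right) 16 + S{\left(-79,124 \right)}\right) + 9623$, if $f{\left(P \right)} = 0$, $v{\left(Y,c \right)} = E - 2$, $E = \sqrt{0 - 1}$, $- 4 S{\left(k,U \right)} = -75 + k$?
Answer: $\frac{18235}{2} + 16 i \approx 9117.5 + 16.0 i$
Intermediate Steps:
$S{\left(k,U \right)} = \frac{75}{4} - \frac{k}{4}$ ($S{\left(k,U \right)} = - \frac{-75 + k}{4} = \frac{75}{4} - \frac{k}{4}$)
$E = i$ ($E = \sqrt{-1} = i \approx 1.0 i$)
$v{\left(Y,c \right)} = -2 + i$ ($v{\left(Y,c \right)} = i - 2 = -2 + i$)
$n{\left(r \right)} = -2 + i + r$ ($n{\left(r \right)} = r - \left(2 - i\right) = -2 + i + r$)
$\left(\left(n{\left(f{\left(3 \right)} \right)} - 32\right) 16 + S{\left(-79,124 \right)}\right) + 9623 = \left(\left(\left(-2 + i + 0\right) - 32\right) 16 + \left(\frac{75}{4} - - \frac{79}{4}\right)\right) + 9623 = \left(\left(\left(-2 + i\right) - 32\right) 16 + \left(\frac{75}{4} + \frac{79}{4}\right)\right) + 9623 = \left(\left(-34 + i\right) 16 + \frac{77}{2}\right) + 9623 = \left(\left(-544 + 16 i\right) + \frac{77}{2}\right) + 9623 = \left(- \frac{1011}{2} + 16 i\right) + 9623 = \frac{18235}{2} + 16 i$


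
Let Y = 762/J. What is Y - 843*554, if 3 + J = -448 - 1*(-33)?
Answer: -97607979/209 ≈ -4.6702e+5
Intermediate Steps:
J = -418 (J = -3 + (-448 - 1*(-33)) = -3 + (-448 + 33) = -3 - 415 = -418)
Y = -381/209 (Y = 762/(-418) = 762*(-1/418) = -381/209 ≈ -1.8230)
Y - 843*554 = -381/209 - 843*554 = -381/209 - 467022 = -97607979/209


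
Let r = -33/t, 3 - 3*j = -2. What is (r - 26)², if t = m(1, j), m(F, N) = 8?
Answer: 58081/64 ≈ 907.52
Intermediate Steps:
j = 5/3 (j = 1 - ⅓*(-2) = 1 + ⅔ = 5/3 ≈ 1.6667)
t = 8
r = -33/8 ≈ -4.1250
(r - 26)² = (-33/8 - 26)² = (-241/8)² = 58081/64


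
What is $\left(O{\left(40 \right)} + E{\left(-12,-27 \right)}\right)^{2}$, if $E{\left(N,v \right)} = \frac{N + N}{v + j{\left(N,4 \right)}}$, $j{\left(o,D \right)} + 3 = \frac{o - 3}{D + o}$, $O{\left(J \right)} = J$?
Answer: $\frac{9388096}{5625} \approx 1669.0$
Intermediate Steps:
$j{\left(o,D \right)} = -3 + \frac{-3 + o}{D + o}$ ($j{\left(o,D \right)} = -3 + \frac{o - 3}{D + o} = -3 + \frac{-3 + o}{D + o}$)
$E{\left(N,v \right)} = \frac{2 N}{v + \frac{-15 - 2 N}{4 + N}}$ ($E{\left(N,v \right)} = \frac{N + N}{v + \frac{-3 - 12 - 2 N}{4 + N}} = \frac{2 N}{v + \frac{-3 - 12 - 2 N}{4 + N}} = \frac{2 N}{v + \frac{-15 - 2 N}{4 + N}}$)
$\left(O{\left(40 \right)} + E{\left(-12,-27 \right)}\right)^{2} = \left(40 + 2 \left(-12\right) \frac{1}{-15 - -24 - 27 \left(4 - 12\right)} \left(4 - 12\right)\right)^{2} = \left(40 + 2 \left(-12\right) \frac{1}{-15 + 24 - -216} \left(-8\right)\right)^{2} = \left(40 + 2 \left(-12\right) \frac{1}{-15 + 24 + 216} \left(-8\right)\right)^{2} = \left(40 + 2 \left(-12\right) \frac{1}{225} \left(-8\right)\right)^{2} = \left(40 + \frac{64}{75}\right)^{2} = \left(\frac{3064}{75}\right)^{2} = \frac{9388096}{5625}$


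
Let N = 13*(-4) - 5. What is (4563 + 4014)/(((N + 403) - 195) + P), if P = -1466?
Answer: -8577/1315 ≈ -6.5224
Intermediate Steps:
N = -57 (N = -52 - 5 = -57)
(4563 + 4014)/(((N + 403) - 195) + P) = (4563 + 4014)/(((-57 + 403) - 195) - 1466) = 8577/((346 - 195) - 1466) = 8577/(151 - 1466) = 8577/(-1315) = 8577*(-1/1315) = -8577/1315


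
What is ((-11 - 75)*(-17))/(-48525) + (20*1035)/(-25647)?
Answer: -347321138/414840225 ≈ -0.83724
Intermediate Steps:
((-11 - 75)*(-17))/(-48525) + (20*1035)/(-25647) = -86*(-17)*(-1/48525) + 20700*(-1/25647) = 1462*(-1/48525) - 6900/8549 = -1462/48525 - 6900/8549 = -347321138/414840225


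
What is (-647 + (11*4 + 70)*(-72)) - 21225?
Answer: -30080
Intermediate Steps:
(-647 + (11*4 + 70)*(-72)) - 21225 = (-647 + (44 + 70)*(-72)) - 21225 = (-647 + 114*(-72)) - 21225 = (-647 - 8208) - 21225 = -8855 - 21225 = -30080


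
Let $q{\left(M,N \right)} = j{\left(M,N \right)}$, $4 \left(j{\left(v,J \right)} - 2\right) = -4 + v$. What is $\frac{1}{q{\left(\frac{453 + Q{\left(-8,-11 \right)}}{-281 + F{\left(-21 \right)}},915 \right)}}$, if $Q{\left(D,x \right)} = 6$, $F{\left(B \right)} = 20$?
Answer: $\frac{116}{65} \approx 1.7846$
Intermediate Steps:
$j{\left(v,J \right)} = 1 + \frac{v}{4}$ ($j{\left(v,J \right)} = 2 + \frac{-4 + v}{4} = 2 + \left(-1 + \frac{v}{4}\right) = 1 + \frac{v}{4}$)
$q{\left(M,N \right)} = 1 + \frac{M}{4}$
$\frac{1}{q{\left(\frac{453 + Q{\left(-8,-11 \right)}}{-281 + F{\left(-21 \right)}},915 \right)}} = \frac{1}{1 + \frac{\left(453 + 6\right) \frac{1}{-281 + 20}}{4}} = \frac{1}{1 + \frac{459 \frac{1}{-261}}{4}} = \frac{1}{1 + \frac{459 \left(- \frac{1}{261}\right)}{4}} = \frac{1}{1 + \frac{1}{4} \left(- \frac{51}{29}\right)} = \frac{1}{1 - \frac{51}{116}} = \frac{1}{\frac{65}{116}} = \frac{116}{65}$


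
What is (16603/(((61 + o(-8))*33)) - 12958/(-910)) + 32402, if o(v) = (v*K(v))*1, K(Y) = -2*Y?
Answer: 32603344714/1006005 ≈ 32409.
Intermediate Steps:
o(v) = -2*v² (o(v) = (v*(-2*v))*1 = -2*v²*1 = -2*v²)
(16603/(((61 + o(-8))*33)) - 12958/(-910)) + 32402 = (16603/(((61 - 2*(-8)²)*33)) - 12958/(-910)) + 32402 = (16603/(((61 - 2*64)*33)) - 12958*(-1/910)) + 32402 = (16603/(((61 - 128)*33)) + 6479/455) + 32402 = (16603/((-67*33)) + 6479/455) + 32402 = (16603/(-2211) + 6479/455) + 32402 = (16603*(-1/2211) + 6479/455) + 32402 = (-16603/2211 + 6479/455) + 32402 = 6770704/1006005 + 32402 = 32603344714/1006005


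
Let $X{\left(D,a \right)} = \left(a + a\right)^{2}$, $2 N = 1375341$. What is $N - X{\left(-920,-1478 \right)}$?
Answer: $- \frac{16100531}{2} \approx -8.0503 \cdot 10^{6}$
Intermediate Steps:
$N = \frac{1375341}{2}$ ($N = \frac{1}{2} \cdot 1375341 = \frac{1375341}{2} \approx 6.8767 \cdot 10^{5}$)
$X{\left(D,a \right)} = 4 a^{2}$ ($X{\left(D,a \right)} = \left(2 a\right)^{2} = 4 a^{2}$)
$N - X{\left(-920,-1478 \right)} = \frac{1375341}{2} - 4 \left(-1478\right)^{2} = \frac{1375341}{2} - 4 \cdot 2184484 = \frac{1375341}{2} - 8737936 = - \frac{16100531}{2}$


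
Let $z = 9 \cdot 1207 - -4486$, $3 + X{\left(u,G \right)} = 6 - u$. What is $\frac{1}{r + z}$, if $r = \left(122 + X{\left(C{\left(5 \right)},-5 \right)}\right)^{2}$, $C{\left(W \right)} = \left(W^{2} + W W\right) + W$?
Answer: $\frac{1}{20249} \approx 4.9385 \cdot 10^{-5}$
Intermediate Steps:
$C{\left(W \right)} = W + 2 W^{2}$ ($C{\left(W \right)} = \left(W^{2} + W^{2}\right) + W = 2 W^{2} + W = W + 2 W^{2}$)
$X{\left(u,G \right)} = 3 - u$ ($X{\left(u,G \right)} = -3 - \left(-6 + u\right) = 3 - u$)
$z = 15349$ ($z = 10863 + 4486 = 15349$)
$r = 4900$ ($r = \left(122 + \left(3 - 5 \left(1 + 2 \cdot 5\right)\right)\right)^{2} = \left(122 + \left(3 - 5 \left(1 + 10\right)\right)\right)^{2} = \left(122 + \left(3 - 5 \cdot 11\right)\right)^{2} = \left(122 + \left(3 - 55\right)\right)^{2} = \left(122 - 52\right)^{2} = 70^{2} = 4900$)
$\frac{1}{r + z} = \frac{1}{4900 + 15349} = \frac{1}{20249}$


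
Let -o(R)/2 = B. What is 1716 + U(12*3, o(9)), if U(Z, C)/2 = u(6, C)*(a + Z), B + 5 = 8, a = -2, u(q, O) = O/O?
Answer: 1784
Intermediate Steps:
u(q, O) = 1
B = 3 (B = -5 + 8 = 3)
o(R) = -6 (o(R) = -2*3 = -6)
U(Z, C) = -4 + 2*Z (U(Z, C) = 2*(1*(-2 + Z)) = 2*(-2 + Z) = -4 + 2*Z)
1716 + U(12*3, o(9)) = 1716 + (-4 + 2*(12*3)) = 1716 + (-4 + 2*36) = 1716 + (-4 + 72) = 1716 + 68 = 1784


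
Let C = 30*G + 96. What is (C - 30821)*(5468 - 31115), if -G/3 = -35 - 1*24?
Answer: 651818505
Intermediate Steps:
G = 177 (G = -3*(-35 - 1*24) = -3*(-35 - 24) = -3*(-59) = 177)
C = 5406 (C = 30*177 + 96 = 5310 + 96 = 5406)
(C - 30821)*(5468 - 31115) = (5406 - 30821)*(5468 - 31115) = -25415*(-25647) = 651818505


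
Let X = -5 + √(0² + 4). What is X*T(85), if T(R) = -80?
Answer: 240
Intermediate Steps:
X = -3 (X = -5 + √(0 + 4) = -5 + √4 = -5 + 2 = -3)
X*T(85) = -3*(-80) = 240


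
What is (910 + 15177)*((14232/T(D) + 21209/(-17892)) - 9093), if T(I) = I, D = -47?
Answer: -127122010903813/840924 ≈ -1.5117e+8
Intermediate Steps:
(910 + 15177)*((14232/T(D) + 21209/(-17892)) - 9093) = (910 + 15177)*((14232/(-47) + 21209/(-17892)) - 9093) = 16087*((14232*(-1/47) + 21209*(-1/17892)) - 9093) = 16087*((-14232/47 - 21209/17892) - 9093) = 16087*(-255635767/840924 - 9093) = 16087*(-7902157699/840924) = -127122010903813/840924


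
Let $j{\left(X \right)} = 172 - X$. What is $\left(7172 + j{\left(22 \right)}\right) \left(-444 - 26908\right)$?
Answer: $-200271344$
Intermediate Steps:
$\left(7172 + j{\left(22 \right)}\right) \left(-444 - 26908\right) = \left(7172 + \left(172 - 22\right)\right) \left(-444 - 26908\right) = \left(7172 + \left(172 - 22\right)\right) \left(-27352\right) = \left(7172 + 150\right) \left(-27352\right) = 7322 \left(-27352\right) = -200271344$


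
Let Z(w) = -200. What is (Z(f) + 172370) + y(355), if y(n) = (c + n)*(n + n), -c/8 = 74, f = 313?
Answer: 3900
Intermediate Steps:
c = -592 (c = -8*74 = -592)
y(n) = 2*n*(-592 + n) (y(n) = (-592 + n)*(n + n) = (-592 + n)*(2*n) = 2*n*(-592 + n))
(Z(f) + 172370) + y(355) = (-200 + 172370) + 2*355*(-592 + 355) = 172170 + 2*355*(-237) = 172170 - 168270 = 3900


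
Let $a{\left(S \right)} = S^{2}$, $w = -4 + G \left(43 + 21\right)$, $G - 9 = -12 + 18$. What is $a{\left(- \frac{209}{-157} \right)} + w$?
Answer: $\frac{23608125}{24649} \approx 957.77$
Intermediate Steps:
$G = 15$ ($G = 9 + \left(-12 + 18\right) = 9 + 6 = 15$)
$w = 956$ ($w = -4 + 15 \left(43 + 21\right) = -4 + 15 \cdot 64 = -4 + 960 = 956$)
$a{\left(- \frac{209}{-157} \right)} + w = \left(- \frac{209}{-157}\right)^{2} + 956 = \left(\left(-209\right) \left(- \frac{1}{157}\right)\right)^{2} + 956 = \left(\frac{209}{157}\right)^{2} + 956 = \frac{43681}{24649} + 956 = \frac{23608125}{24649}$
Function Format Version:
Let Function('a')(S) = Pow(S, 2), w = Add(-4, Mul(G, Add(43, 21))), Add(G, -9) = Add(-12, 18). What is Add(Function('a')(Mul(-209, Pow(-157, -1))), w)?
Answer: Rational(23608125, 24649) ≈ 957.77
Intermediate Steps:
G = 15 (G = Add(9, Add(-12, 18)) = Add(9, 6) = 15)
w = 956 (w = Add(-4, Mul(15, Add(43, 21))) = Add(-4, Mul(15, 64)) = Add(-4, 960) = 956)
Add(Function('a')(Mul(-209, Pow(-157, -1))), w) = Add(Pow(Mul(-209, Pow(-157, -1)), 2), 956) = Add(Pow(Mul(-209, Rational(-1, 157)), 2), 956) = Add(Pow(Rational(209, 157), 2), 956) = Add(Rational(43681, 24649), 956) = Rational(23608125, 24649)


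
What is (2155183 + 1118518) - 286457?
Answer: 2987244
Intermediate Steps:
(2155183 + 1118518) - 286457 = 3273701 - 286457 = 2987244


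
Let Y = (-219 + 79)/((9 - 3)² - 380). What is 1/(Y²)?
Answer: 7396/1225 ≈ 6.0376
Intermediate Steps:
Y = 35/86 (Y = -140/(6² - 380) = -140/(36 - 380) = -140/(-344) = -140*(-1/344) = 35/86 ≈ 0.40698)
1/(Y²) = 1/((35/86)²) = 1/(1225/7396) = 7396/1225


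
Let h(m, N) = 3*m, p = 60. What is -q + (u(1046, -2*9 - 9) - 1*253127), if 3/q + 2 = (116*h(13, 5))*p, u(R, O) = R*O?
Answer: -76374238625/271438 ≈ -2.8137e+5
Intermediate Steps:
u(R, O) = O*R
q = 3/271438 (q = 3/(-2 + (116*(3*13))*60) = 3/(-2 + (116*39)*60) = 3/(-2 + 4524*60) = 3/(-2 + 271440) = 3/271438 ≈ 1.1052e-5)
-q + (u(1046, -2*9 - 9) - 1*253127) = -1*3/271438 + ((-2*9 - 9)*1046 - 1*253127) = -3/271438 + ((-18 - 9)*1046 - 253127) = -3/271438 + (-27*1046 - 253127) = -3/271438 + (-28242 - 253127) = -3/271438 - 281369 = -76374238625/271438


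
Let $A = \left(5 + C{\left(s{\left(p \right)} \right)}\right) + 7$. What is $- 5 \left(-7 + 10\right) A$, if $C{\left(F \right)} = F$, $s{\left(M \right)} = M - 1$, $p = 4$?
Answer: $-225$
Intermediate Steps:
$s{\left(M \right)} = -1 + M$
$A = 15$ ($A = \left(5 + \left(-1 + 4\right)\right) + 7 = \left(5 + 3\right) + 7 = 8 + 7 = 15$)
$- 5 \left(-7 + 10\right) A = - 5 \left(-7 + 10\right) 15 = \left(-5\right) 3 \cdot 15 = \left(-15\right) 15 = -225$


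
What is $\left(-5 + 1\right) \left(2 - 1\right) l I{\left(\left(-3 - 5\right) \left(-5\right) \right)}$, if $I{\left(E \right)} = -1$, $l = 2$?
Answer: $8$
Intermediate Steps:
$\left(-5 + 1\right) \left(2 - 1\right) l I{\left(\left(-3 - 5\right) \left(-5\right) \right)} = \left(-5 + 1\right) \left(2 - 1\right) 2 \left(-1\right) = \left(-4\right) 1 \cdot 2 \left(-1\right) = \left(-4\right) 2 \left(-1\right) = \left(-8\right) \left(-1\right) = 8$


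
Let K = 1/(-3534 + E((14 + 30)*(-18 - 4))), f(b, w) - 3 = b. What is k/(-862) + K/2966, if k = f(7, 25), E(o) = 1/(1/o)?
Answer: -66765091/5755113692 ≈ -0.011601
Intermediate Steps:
f(b, w) = 3 + b
E(o) = o
k = 10 (k = 3 + 7 = 10)
K = -1/4502 (K = 1/(-3534 + (14 + 30)*(-18 - 4)) = 1/(-3534 + 44*(-22)) = 1/(-3534 - 968) = 1/(-4502) = -1/4502 ≈ -0.00022212)
k/(-862) + K/2966 = 10/(-862) - 1/4502/2966 = 10*(-1/862) - 1/4502*1/2966 = -5/431 - 1/13352932 = -66765091/5755113692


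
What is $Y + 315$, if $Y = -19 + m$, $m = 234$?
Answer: $530$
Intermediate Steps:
$Y = 215$ ($Y = -19 + 234 = 215$)
$Y + 315 = 215 + 315 = 530$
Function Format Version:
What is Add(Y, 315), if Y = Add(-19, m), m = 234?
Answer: 530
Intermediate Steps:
Y = 215 (Y = Add(-19, 234) = 215)
Add(Y, 315) = Add(215, 315) = 530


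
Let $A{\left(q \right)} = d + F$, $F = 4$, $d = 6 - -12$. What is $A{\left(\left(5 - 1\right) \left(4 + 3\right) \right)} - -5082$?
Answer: $5104$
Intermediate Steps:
$d = 18$ ($d = 6 + 12 = 18$)
$A{\left(q \right)} = 22$ ($A{\left(q \right)} = 18 + 4 = 22$)
$A{\left(\left(5 - 1\right) \left(4 + 3\right) \right)} - -5082 = 22 - -5082 = 22 + 5082 = 5104$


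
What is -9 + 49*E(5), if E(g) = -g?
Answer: -254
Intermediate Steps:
-9 + 49*E(5) = -9 + 49*(-1*5) = -9 + 49*(-5) = -9 - 245 = -254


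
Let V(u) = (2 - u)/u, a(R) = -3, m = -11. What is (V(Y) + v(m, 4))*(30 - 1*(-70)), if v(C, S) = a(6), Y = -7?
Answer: -3000/7 ≈ -428.57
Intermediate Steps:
v(C, S) = -3
V(u) = (2 - u)/u
(V(Y) + v(m, 4))*(30 - 1*(-70)) = ((2 - 1*(-7))/(-7) - 3)*(30 - 1*(-70)) = (-(2 + 7)/7 - 3)*(30 + 70) = (-⅐*9 - 3)*100 = (-9/7 - 3)*100 = -30/7*100 = -3000/7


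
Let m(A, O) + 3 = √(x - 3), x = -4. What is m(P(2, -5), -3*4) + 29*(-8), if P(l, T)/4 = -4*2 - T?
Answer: -235 + I*√7 ≈ -235.0 + 2.6458*I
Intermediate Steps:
P(l, T) = -32 - 4*T (P(l, T) = 4*(-4*2 - T) = 4*(-8 - T) = -32 - 4*T)
m(A, O) = -3 + I*√7 (m(A, O) = -3 + √(-4 - 3) = -3 + √(-7) = -3 + I*√7)
m(P(2, -5), -3*4) + 29*(-8) = (-3 + I*√7) + 29*(-8) = (-3 + I*√7) - 232 = -235 + I*√7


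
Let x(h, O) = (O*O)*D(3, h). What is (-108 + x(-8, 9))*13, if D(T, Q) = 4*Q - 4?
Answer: -39312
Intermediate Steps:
D(T, Q) = -4 + 4*Q
x(h, O) = O²*(-4 + 4*h) (x(h, O) = (O*O)*(-4 + 4*h) = O²*(-4 + 4*h))
(-108 + x(-8, 9))*13 = (-108 + 4*9²*(-1 - 8))*13 = (-108 + 4*81*(-9))*13 = (-108 - 2916)*13 = -3024*13 = -39312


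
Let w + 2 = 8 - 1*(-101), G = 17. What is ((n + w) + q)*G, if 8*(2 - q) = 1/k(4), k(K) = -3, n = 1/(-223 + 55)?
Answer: 51901/28 ≈ 1853.6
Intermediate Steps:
n = -1/168 (n = 1/(-168) = -1/168 ≈ -0.0059524)
w = 107 (w = -2 + (8 - 1*(-101)) = -2 + (8 + 101) = -2 + 109 = 107)
q = 49/24 (q = 2 - ⅛/(-3) = 2 - ⅛*(-⅓) = 2 + 1/24 = 49/24 ≈ 2.0417)
((n + w) + q)*G = ((-1/168 + 107) + 49/24)*17 = (17975/168 + 49/24)*17 = (3053/28)*17 = 51901/28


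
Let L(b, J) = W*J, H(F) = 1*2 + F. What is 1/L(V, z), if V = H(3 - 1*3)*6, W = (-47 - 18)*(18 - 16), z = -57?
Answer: 1/7410 ≈ 0.00013495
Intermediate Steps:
H(F) = 2 + F
W = -130 (W = -65*2 = -130)
V = 12 (V = (2 + (3 - 1*3))*6 = (2 + (3 - 3))*6 = (2 + 0)*6 = 2*6 = 12)
L(b, J) = -130*J
1/L(V, z) = 1/(-130*(-57)) = 1/7410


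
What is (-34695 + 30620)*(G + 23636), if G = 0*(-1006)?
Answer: -96316700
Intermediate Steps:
G = 0
(-34695 + 30620)*(G + 23636) = (-34695 + 30620)*(0 + 23636) = -4075*23636 = -96316700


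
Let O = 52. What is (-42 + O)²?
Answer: 100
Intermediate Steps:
(-42 + O)² = (-42 + 52)² = 10² = 100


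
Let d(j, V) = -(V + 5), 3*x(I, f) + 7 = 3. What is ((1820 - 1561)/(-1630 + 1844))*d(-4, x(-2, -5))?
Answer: -2849/642 ≈ -4.4377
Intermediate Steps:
x(I, f) = -4/3 (x(I, f) = -7/3 + (⅓)*3 = -7/3 + 1 = -4/3)
d(j, V) = -5 - V (d(j, V) = -(5 + V) = -5 - V)
((1820 - 1561)/(-1630 + 1844))*d(-4, x(-2, -5)) = ((1820 - 1561)/(-1630 + 1844))*(-5 - 1*(-4/3)) = (259/214)*(-5 + 4/3) = (259*(1/214))*(-11/3) = (259/214)*(-11/3) = -2849/642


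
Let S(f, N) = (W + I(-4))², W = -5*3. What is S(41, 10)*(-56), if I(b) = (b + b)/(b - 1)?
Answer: -251384/25 ≈ -10055.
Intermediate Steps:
W = -15
I(b) = 2*b/(-1 + b) (I(b) = (2*b)/(-1 + b) = 2*b/(-1 + b))
S(f, N) = 4489/25 (S(f, N) = (-15 + 2*(-4)/(-1 - 4))² = (-15 + 2*(-4)/(-5))² = (-15 + 2*(-4)*(-⅕))² = (-15 + 8/5)² = (-67/5)² = 4489/25)
S(41, 10)*(-56) = (4489/25)*(-56) = -251384/25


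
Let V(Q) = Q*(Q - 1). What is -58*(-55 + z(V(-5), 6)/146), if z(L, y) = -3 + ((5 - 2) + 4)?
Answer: 232754/73 ≈ 3188.4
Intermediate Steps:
V(Q) = Q*(-1 + Q)
z(L, y) = 4 (z(L, y) = -3 + (3 + 4) = -3 + 7 = 4)
-58*(-55 + z(V(-5), 6)/146) = -58*(-55 + 4/146) = -58*(-55 + 4*(1/146)) = -58*(-55 + 2/73) = -58*(-4013/73) = 232754/73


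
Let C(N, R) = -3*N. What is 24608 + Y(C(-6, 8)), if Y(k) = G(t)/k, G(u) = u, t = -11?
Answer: 442933/18 ≈ 24607.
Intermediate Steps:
Y(k) = -11/k
24608 + Y(C(-6, 8)) = 24608 - 11/((-3*(-6))) = 24608 - 11/18 = 442933/18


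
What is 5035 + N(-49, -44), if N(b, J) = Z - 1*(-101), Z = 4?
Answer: 5140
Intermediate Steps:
N(b, J) = 105 (N(b, J) = 4 - 1*(-101) = 4 + 101 = 105)
5035 + N(-49, -44) = 5035 + 105 = 5140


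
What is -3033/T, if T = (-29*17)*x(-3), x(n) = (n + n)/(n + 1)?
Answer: 1011/493 ≈ 2.0507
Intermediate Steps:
x(n) = 2*n/(1 + n) (x(n) = (2*n)/(1 + n) = 2*n/(1 + n))
T = -1479 (T = (-29*17)*(2*(-3)/(1 - 3)) = -986*(-3)/(-2) = -986*(-3)*(-1)/2 = -493*3 = -1479)
-3033/T = -3033/(-1479) = -3033*(-1/1479) = 1011/493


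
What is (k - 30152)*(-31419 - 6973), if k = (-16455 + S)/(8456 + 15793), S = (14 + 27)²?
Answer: 28071102519824/24249 ≈ 1.1576e+9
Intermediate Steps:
S = 1681 (S = 41² = 1681)
k = -14774/24249 (k = (-16455 + 1681)/(8456 + 15793) = -14774/24249 ≈ -0.60926)
(k - 30152)*(-31419 - 6973) = (-14774/24249 - 30152)*(-31419 - 6973) = -731170622/24249*(-38392) = 28071102519824/24249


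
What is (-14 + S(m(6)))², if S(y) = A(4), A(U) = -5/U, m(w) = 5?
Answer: 3721/16 ≈ 232.56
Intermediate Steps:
S(y) = -5/4
(-14 + S(m(6)))² = (-14 - 5/4)² = (-61/4)² = 3721/16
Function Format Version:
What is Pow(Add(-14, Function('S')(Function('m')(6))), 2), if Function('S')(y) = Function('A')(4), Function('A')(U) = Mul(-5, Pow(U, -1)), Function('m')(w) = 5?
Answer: Rational(3721, 16) ≈ 232.56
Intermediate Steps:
Function('S')(y) = Rational(-5, 4) (Function('S')(y) = Mul(-5, Pow(4, -1)) = Mul(-5, Rational(1, 4)) = Rational(-5, 4))
Pow(Add(-14, Function('S')(Function('m')(6))), 2) = Pow(Add(-14, Rational(-5, 4)), 2) = Pow(Rational(-61, 4), 2) = Rational(3721, 16)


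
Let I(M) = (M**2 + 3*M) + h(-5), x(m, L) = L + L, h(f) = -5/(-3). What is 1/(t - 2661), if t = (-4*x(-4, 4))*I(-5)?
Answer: -3/9103 ≈ -0.00032956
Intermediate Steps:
h(f) = 5/3 (h(f) = -5*(-1/3) = 5/3)
x(m, L) = 2*L
I(M) = 5/3 + M**2 + 3*M (I(M) = (M**2 + 3*M) + 5/3 = 5/3 + M**2 + 3*M)
t = -1120/3 (t = (-8*4)*(5/3 + (-5)**2 + 3*(-5)) = (-4*8)*(5/3 + 25 - 15) = -32*35/3 = -1120/3 ≈ -373.33)
1/(t - 2661) = 1/(-1120/3 - 2661) = 1/(-9103/3) = -3/9103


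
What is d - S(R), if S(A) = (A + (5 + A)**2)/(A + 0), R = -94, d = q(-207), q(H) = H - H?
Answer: 7827/94 ≈ 83.266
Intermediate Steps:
q(H) = 0
d = 0
S(A) = (A + (5 + A)**2)/A
d - S(R) = 0 - (-94 + (5 - 94)**2)/(-94) = 0 - (-1)*(-94 + (-89)**2)/94 = 0 - (-1)*(-94 + 7921)/94 = 0 - (-1)*7827/94 = 0 - 1*(-7827/94) = 0 + 7827/94 = 7827/94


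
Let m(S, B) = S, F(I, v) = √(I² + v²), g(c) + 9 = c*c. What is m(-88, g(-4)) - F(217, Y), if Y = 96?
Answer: -88 - √56305 ≈ -325.29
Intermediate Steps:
g(c) = -9 + c² (g(c) = -9 + c*c = -9 + c²)
m(-88, g(-4)) - F(217, Y) = -88 - √(217² + 96²) = -88 - √(47089 + 9216) = -88 - √56305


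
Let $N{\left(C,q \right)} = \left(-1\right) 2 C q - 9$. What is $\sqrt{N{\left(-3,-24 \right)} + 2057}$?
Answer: $4 \sqrt{119} \approx 43.635$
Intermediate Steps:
$N{\left(C,q \right)} = -9 - 2 C q$ ($N{\left(C,q \right)} = - 2 C q - 9 = -9 - 2 C q$)
$\sqrt{N{\left(-3,-24 \right)} + 2057} = \sqrt{\left(-9 - \left(-6\right) \left(-24\right)\right) + 2057} = \sqrt{\left(-9 - 144\right) + 2057} = \sqrt{-153 + 2057} = \sqrt{1904} = 4 \sqrt{119}$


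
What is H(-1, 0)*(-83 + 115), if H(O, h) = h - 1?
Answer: -32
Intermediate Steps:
H(O, h) = -1 + h
H(-1, 0)*(-83 + 115) = (-1 + 0)*(-83 + 115) = -1*32 = -32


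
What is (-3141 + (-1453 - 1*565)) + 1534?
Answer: -3625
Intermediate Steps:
(-3141 + (-1453 - 1*565)) + 1534 = (-3141 + (-1453 - 565)) + 1534 = (-3141 - 2018) + 1534 = -5159 + 1534 = -3625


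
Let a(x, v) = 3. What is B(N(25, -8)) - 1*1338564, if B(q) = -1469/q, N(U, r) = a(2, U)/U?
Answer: -4052417/3 ≈ -1.3508e+6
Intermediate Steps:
N(U, r) = 3/U
B(N(25, -8)) - 1*1338564 = -1469/(3/25) - 1*1338564 = -1469/(3*(1/25)) - 1338564 = -1469/3/25 - 1338564 = -1469*25/3 - 1338564 = -36725/3 - 1338564 = -4052417/3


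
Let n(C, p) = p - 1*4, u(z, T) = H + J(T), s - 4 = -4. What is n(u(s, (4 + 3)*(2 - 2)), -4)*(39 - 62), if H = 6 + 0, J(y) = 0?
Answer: 184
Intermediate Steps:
s = 0 (s = 4 - 4 = 0)
H = 6
u(z, T) = 6 (u(z, T) = 6 + 0 = 6)
n(C, p) = -4 + p (n(C, p) = p - 4 = -4 + p)
n(u(s, (4 + 3)*(2 - 2)), -4)*(39 - 62) = (-4 - 4)*(39 - 62) = -8*(-23) = 184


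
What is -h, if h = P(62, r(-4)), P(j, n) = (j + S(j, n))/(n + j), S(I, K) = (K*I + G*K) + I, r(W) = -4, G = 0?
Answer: 62/29 ≈ 2.1379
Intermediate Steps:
S(I, K) = I + I*K (S(I, K) = (K*I + 0*K) + I = (I*K + 0) + I = I*K + I = I + I*K)
P(j, n) = (j + j*(1 + n))/(j + n) (P(j, n) = (j + j*(1 + n))/(n + j) = (j + j*(1 + n))/(j + n))
h = -62/29 (h = 62*(2 - 4)/(62 - 4) = 62*(-2)/58 = 62*(1/58)*(-2) = -62/29 ≈ -2.1379)
-h = -1*(-62/29) = 62/29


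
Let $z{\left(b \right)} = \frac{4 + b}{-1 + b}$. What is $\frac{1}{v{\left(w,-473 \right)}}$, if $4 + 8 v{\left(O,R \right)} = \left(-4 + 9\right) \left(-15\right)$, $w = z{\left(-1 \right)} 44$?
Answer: $- \frac{8}{79} \approx -0.10127$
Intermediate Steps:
$z{\left(b \right)} = \frac{4 + b}{-1 + b}$
$w = -66$ ($w = \frac{4 - 1}{-1 - 1} \cdot 44 = \frac{1}{-2} \cdot 3 \cdot 44 = \left(- \frac{1}{2}\right) 3 \cdot 44 = \left(- \frac{3}{2}\right) 44 = -66$)
$v{\left(O,R \right)} = - \frac{79}{8}$ ($v{\left(O,R \right)} = - \frac{1}{2} + \frac{\left(-4 + 9\right) \left(-15\right)}{8} = - \frac{1}{2} + \frac{5 \left(-15\right)}{8} = - \frac{1}{2} + \frac{1}{8} \left(-75\right) = - \frac{1}{2} - \frac{75}{8} = - \frac{79}{8}$)
$\frac{1}{v{\left(w,-473 \right)}} = \frac{1}{- \frac{79}{8}} = - \frac{8}{79}$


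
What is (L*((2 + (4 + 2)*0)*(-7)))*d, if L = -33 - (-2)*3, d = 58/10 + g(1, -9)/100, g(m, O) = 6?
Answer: 55377/25 ≈ 2215.1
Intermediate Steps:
d = 293/50 (d = 58/10 + 6/100 = 58*(1/10) + 6*(1/100) = 29/5 + 3/50 = 293/50 ≈ 5.8600)
L = -27 (L = -33 - 1*(-6) = -33 + 6 = -27)
(L*((2 + (4 + 2)*0)*(-7)))*d = -27*(2 + (4 + 2)*0)*(-7)*(293/50) = -27*(2 + 6*0)*(-7)*(293/50) = -27*(2 + 0)*(-7)*(293/50) = -54*(-7)*(293/50) = -27*(-14)*(293/50) = 378*(293/50) = 55377/25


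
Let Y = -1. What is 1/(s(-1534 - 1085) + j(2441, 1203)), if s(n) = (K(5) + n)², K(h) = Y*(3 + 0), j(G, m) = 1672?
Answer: 1/6876556 ≈ 1.4542e-7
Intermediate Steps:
K(h) = -3 (K(h) = -(3 + 0) = -1*3 = -3)
s(n) = (-3 + n)²
1/(s(-1534 - 1085) + j(2441, 1203)) = 1/((-3 + (-1534 - 1085))² + 1672) = 1/((-3 - 2619)² + 1672) = 1/((-2622)² + 1672) = 1/(6874884 + 1672) = 1/6876556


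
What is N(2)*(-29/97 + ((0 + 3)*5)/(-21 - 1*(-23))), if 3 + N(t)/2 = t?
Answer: -1397/97 ≈ -14.402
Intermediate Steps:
N(t) = -6 + 2*t
N(2)*(-29/97 + ((0 + 3)*5)/(-21 - 1*(-23))) = (-6 + 2*2)*(-29/97 + ((0 + 3)*5)/(-21 - 1*(-23))) = (-6 + 4)*(-29*1/97 + (3*5)/(-21 + 23)) = -2*(-29/97 + 15/2) = -2*1397/194 = -1397/97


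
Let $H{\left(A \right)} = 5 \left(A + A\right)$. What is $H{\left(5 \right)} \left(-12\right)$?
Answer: $-600$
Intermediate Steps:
$H{\left(A \right)} = 10 A$ ($H{\left(A \right)} = 5 \cdot 2 A = 10 A$)
$H{\left(5 \right)} \left(-12\right) = 10 \cdot 5 \left(-12\right) = 50 \left(-12\right) = -600$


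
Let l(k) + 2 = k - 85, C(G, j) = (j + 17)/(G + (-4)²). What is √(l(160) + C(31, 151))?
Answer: √169153/47 ≈ 8.7507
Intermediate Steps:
C(G, j) = (17 + j)/(16 + G) (C(G, j) = (17 + j)/(G + 16) = (17 + j)/(16 + G))
l(k) = -87 + k (l(k) = -2 + (k - 85) = -2 + (-85 + k) = -87 + k)
√(l(160) + C(31, 151)) = √((-87 + 160) + (17 + 151)/(16 + 31)) = √(73 + 168/47) = √(3599/47) = √169153/47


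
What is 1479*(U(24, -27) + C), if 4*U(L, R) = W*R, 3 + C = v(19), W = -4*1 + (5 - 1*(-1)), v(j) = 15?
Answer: -4437/2 ≈ -2218.5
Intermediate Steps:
W = 2 (W = -4 + (5 + 1) = -4 + 6 = 2)
C = 12 (C = -3 + 15 = 12)
U(L, R) = R/2 (U(L, R) = (2*R)/4 = R/2)
1479*(U(24, -27) + C) = 1479*((1/2)*(-27) + 12) = 1479*(-27/2 + 12) = 1479*(-3/2) = -4437/2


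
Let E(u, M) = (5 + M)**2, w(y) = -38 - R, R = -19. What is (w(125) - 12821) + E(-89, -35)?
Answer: -11940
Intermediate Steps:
w(y) = -19 (w(y) = -38 - 1*(-19) = -38 + 19 = -19)
(w(125) - 12821) + E(-89, -35) = (-19 - 12821) + (5 - 35)**2 = -12840 + (-30)**2 = -12840 + 900 = -11940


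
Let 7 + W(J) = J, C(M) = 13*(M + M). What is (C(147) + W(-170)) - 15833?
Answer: -12188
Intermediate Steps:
C(M) = 26*M (C(M) = 13*(2*M) = 26*M)
W(J) = -7 + J
(C(147) + W(-170)) - 15833 = (26*147 + (-7 - 170)) - 15833 = (3822 - 177) - 15833 = 3645 - 15833 = -12188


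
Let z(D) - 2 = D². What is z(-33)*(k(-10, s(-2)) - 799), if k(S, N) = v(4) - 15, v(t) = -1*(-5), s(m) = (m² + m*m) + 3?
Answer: -882619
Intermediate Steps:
s(m) = 3 + 2*m² (s(m) = (m² + m²) + 3 = 2*m² + 3 = 3 + 2*m²)
v(t) = 5
z(D) = 2 + D²
k(S, N) = -10 (k(S, N) = 5 - 15 = -10)
z(-33)*(k(-10, s(-2)) - 799) = (2 + (-33)²)*(-10 - 799) = (2 + 1089)*(-809) = 1091*(-809) = -882619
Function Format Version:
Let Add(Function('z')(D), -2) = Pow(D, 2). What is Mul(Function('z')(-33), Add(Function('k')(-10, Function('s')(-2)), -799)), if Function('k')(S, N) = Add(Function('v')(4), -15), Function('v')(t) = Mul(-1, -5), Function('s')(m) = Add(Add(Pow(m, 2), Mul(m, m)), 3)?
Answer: -882619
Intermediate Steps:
Function('s')(m) = Add(3, Mul(2, Pow(m, 2))) (Function('s')(m) = Add(Add(Pow(m, 2), Pow(m, 2)), 3) = Add(Mul(2, Pow(m, 2)), 3) = Add(3, Mul(2, Pow(m, 2))))
Function('v')(t) = 5
Function('z')(D) = Add(2, Pow(D, 2))
Function('k')(S, N) = -10 (Function('k')(S, N) = Add(5, -15) = -10)
Mul(Function('z')(-33), Add(Function('k')(-10, Function('s')(-2)), -799)) = Mul(Add(2, Pow(-33, 2)), Add(-10, -799)) = Mul(Add(2, 1089), -809) = Mul(1091, -809) = -882619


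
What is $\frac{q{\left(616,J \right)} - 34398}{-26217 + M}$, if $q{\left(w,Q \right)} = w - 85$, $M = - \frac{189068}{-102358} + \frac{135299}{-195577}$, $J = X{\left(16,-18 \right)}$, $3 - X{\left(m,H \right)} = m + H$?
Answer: $\frac{112996514909787}{87468600201938} \approx 1.2919$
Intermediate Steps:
$X{\left(m,H \right)} = 3 - H - m$ ($X{\left(m,H \right)} = 3 - \left(m + H\right) = 3 - \left(H + m\right) = 3 - H - m$)
$J = 5$ ($J = 3 - -18 - 16 = 3 + 18 - 16 = 5$)
$M = \frac{11564208597}{10009435283}$ ($M = \left(-189068\right) \left(- \frac{1}{102358}\right) + 135299 \left(- \frac{1}{195577}\right) = \frac{94534}{51179} - \frac{135299}{195577} = \frac{11564208597}{10009435283} \approx 1.1553$)
$q{\left(w,Q \right)} = -85 + w$ ($q{\left(w,Q \right)} = w - 85 = -85 + w$)
$\frac{q{\left(616,J \right)} - 34398}{-26217 + M} = \frac{\left(-85 + 616\right) - 34398}{-26217 + \frac{11564208597}{10009435283}} = \frac{531 - 34398}{- \frac{262405800605814}{10009435283}} = \left(-33867\right) \left(- \frac{10009435283}{262405800605814}\right) = \frac{112996514909787}{87468600201938}$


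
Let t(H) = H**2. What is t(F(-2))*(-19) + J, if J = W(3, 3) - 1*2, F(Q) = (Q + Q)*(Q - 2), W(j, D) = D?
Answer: -4863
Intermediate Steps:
F(Q) = 2*Q*(-2 + Q) (F(Q) = (2*Q)*(-2 + Q) = 2*Q*(-2 + Q))
J = 1 (J = 3 - 1*2 = 3 - 2 = 1)
t(F(-2))*(-19) + J = (2*(-2)*(-2 - 2))**2*(-19) + 1 = (2*(-2)*(-4))**2*(-19) + 1 = 16**2*(-19) + 1 = 256*(-19) + 1 = -4864 + 1 = -4863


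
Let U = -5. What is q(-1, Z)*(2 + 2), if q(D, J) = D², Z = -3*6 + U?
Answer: 4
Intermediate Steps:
Z = -23 (Z = -3*6 - 5 = -18 - 5 = -23)
q(-1, Z)*(2 + 2) = (-1)²*(2 + 2) = 1*4 = 4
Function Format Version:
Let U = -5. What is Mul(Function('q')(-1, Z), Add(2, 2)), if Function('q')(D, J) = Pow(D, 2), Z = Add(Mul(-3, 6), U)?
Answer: 4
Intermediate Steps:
Z = -23 (Z = Add(Mul(-3, 6), -5) = Add(-18, -5) = -23)
Mul(Function('q')(-1, Z), Add(2, 2)) = Mul(Pow(-1, 2), Add(2, 2)) = Mul(1, 4) = 4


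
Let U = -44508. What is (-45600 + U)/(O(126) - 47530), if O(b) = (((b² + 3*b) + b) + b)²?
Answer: -45054/136200253 ≈ -0.00033079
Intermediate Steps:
O(b) = (b² + 5*b)² (O(b) = ((b² + 4*b) + b)² = (b² + 5*b)²)
(-45600 + U)/(O(126) - 47530) = (-45600 - 44508)/(126²*(5 + 126)² - 47530) = -90108/(15876*131² - 47530) = -90108/(15876*17161 - 47530) = -90108/(272448036 - 47530) = -90108/272400506 = -90108*1/272400506 = -45054/136200253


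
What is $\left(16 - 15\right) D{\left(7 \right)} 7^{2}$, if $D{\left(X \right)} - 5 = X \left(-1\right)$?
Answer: $-98$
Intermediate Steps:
$D{\left(X \right)} = 5 - X$ ($D{\left(X \right)} = 5 + X \left(-1\right) = 5 - X$)
$\left(16 - 15\right) D{\left(7 \right)} 7^{2} = \left(16 - 15\right) \left(5 - 7\right) 7^{2} = \left(16 - 15\right) \left(5 - 7\right) 49 = 1 \left(-2\right) 49 = \left(-2\right) 49 = -98$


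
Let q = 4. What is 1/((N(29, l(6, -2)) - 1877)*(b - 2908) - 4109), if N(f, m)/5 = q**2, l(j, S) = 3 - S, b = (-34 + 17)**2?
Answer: 1/4702234 ≈ 2.1266e-7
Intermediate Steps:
b = 289 (b = (-17)**2 = 289)
N(f, m) = 80 (N(f, m) = 5*4**2 = 5*16 = 80)
1/((N(29, l(6, -2)) - 1877)*(b - 2908) - 4109) = 1/((80 - 1877)*(289 - 2908) - 4109) = 1/(-1797*(-2619) - 4109) = 1/(4706343 - 4109) = 1/4702234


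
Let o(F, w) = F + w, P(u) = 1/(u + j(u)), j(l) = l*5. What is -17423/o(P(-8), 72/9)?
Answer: -836304/383 ≈ -2183.6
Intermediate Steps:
j(l) = 5*l
P(u) = 1/(6*u) (P(u) = 1/(u + 5*u) = 1/(6*u))
-17423/o(P(-8), 72/9) = -17423/((1/6)/(-8) + 72/9) = -17423/((1/6)*(-1/8) + 72*(1/9)) = -17423/(-1/48 + 8) = -17423/383/48 = -17423*48/383 = -836304/383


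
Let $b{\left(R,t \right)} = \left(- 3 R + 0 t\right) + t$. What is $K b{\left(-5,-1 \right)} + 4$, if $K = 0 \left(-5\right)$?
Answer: $4$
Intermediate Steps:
$K = 0$
$b{\left(R,t \right)} = t - 3 R$ ($b{\left(R,t \right)} = \left(- 3 R + 0\right) + t = - 3 R + t = t - 3 R$)
$K b{\left(-5,-1 \right)} + 4 = 0 \left(-1 - -15\right) + 4 = 0 \left(-1 + 15\right) + 4 = 0 \cdot 14 + 4 = 0 + 4 = 4$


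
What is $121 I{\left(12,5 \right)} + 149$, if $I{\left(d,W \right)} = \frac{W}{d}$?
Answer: $\frac{2393}{12} \approx 199.42$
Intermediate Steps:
$121 I{\left(12,5 \right)} + 149 = 121 \cdot \frac{5}{12} + 149 = \frac{605}{12} + 149 = \frac{2393}{12}$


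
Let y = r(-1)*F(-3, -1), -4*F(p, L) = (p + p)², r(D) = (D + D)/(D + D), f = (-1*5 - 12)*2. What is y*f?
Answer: 306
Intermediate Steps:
f = -34 (f = (-5 - 12)*2 = -17*2 = -34)
r(D) = 1 (r(D) = (2*D)/((2*D)) = (2*D)*(1/(2*D)) = 1)
F(p, L) = -p² (F(p, L) = -(p + p)²/4 = -4*p²/4 = -p²)
y = -9 (y = 1*(-1*(-3)²) = 1*(-1*9) = 1*(-9) = -9)
y*f = -9*(-34) = 306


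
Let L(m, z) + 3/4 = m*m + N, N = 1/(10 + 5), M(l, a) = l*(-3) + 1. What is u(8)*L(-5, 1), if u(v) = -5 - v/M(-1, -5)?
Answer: -10213/60 ≈ -170.22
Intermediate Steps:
M(l, a) = 1 - 3*l (M(l, a) = -3*l + 1 = 1 - 3*l)
N = 1/15 ≈ 0.066667
L(m, z) = -41/60 + m² (L(m, z) = -¾ + (m*m + 1/15) = -¾ + (m² + 1/15) = -¾ + (1/15 + m²) = -41/60 + m²)
u(v) = -5 - v/4 (u(v) = -5 - v/(1 - 3*(-1)) = -5 - v/(1 + 3) = -5 - v/4)
u(8)*L(-5, 1) = (-5 - ¼*8)*(-41/60 + (-5)²) = (-5 - 2)*(-41/60 + 25) = -7*1459/60 = -10213/60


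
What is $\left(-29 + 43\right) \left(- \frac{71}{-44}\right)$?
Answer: $\frac{497}{22} \approx 22.591$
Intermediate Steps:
$\left(-29 + 43\right) \left(- \frac{71}{-44}\right) = 14 \left(\left(-71\right) \left(- \frac{1}{44}\right)\right) = 14 \cdot \frac{71}{44} = \frac{497}{22}$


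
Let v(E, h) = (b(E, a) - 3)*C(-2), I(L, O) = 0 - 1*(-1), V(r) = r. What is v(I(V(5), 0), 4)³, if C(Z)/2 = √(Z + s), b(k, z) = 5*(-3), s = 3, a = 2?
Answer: -46656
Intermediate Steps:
b(k, z) = -15
C(Z) = 2*√(3 + Z) (C(Z) = 2*√(Z + 3) = 2*√(3 + Z))
I(L, O) = 1 (I(L, O) = 0 + 1 = 1)
v(E, h) = -36 (v(E, h) = (-15 - 3)*(2*√(3 - 2)) = -36*√1 = -36)
v(I(V(5), 0), 4)³ = (-36)³ = -46656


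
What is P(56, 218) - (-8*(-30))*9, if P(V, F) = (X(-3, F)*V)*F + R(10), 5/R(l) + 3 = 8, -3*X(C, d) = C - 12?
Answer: 58881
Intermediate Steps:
X(C, d) = 4 - C/3 (X(C, d) = -(C - 12)/3 = -(-12 + C)/3 = 4 - C/3)
R(l) = 1 (R(l) = 5/(-3 + 8) = 5/5 = 5*(⅕) = 1)
P(V, F) = 1 + 5*F*V (P(V, F) = ((4 - ⅓*(-3))*V)*F + 1 = ((4 + 1)*V)*F + 1 = (5*V)*F + 1 = 5*F*V + 1 = 1 + 5*F*V)
P(56, 218) - (-8*(-30))*9 = (1 + 5*218*56) - (-8*(-30))*9 = (1 + 61040) - 240*9 = 61041 - 1*2160 = 61041 - 2160 = 58881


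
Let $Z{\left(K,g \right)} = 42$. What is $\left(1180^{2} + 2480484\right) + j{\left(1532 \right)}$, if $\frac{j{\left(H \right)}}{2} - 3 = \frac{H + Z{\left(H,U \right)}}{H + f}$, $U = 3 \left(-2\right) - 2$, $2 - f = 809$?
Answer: $\frac{2807848398}{725} \approx 3.8729 \cdot 10^{6}$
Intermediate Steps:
$f = -807$ ($f = 2 - 809 = -807$)
$U = -8$ ($U = -6 - 2 = -8$)
$j{\left(H \right)} = 6 + \frac{2 \left(42 + H\right)}{-807 + H}$ ($j{\left(H \right)} = 6 + 2 \frac{H + 42}{H - 807} = 6 + 2 \frac{42 + H}{-807 + H} = 6 + \frac{2 \left(42 + H\right)}{-807 + H}$)
$\left(1180^{2} + 2480484\right) + j{\left(1532 \right)} = \left(1180^{2} + 2480484\right) + \frac{2 \left(-2379 + 4 \cdot 1532\right)}{-807 + 1532} = \left(1392400 + 2480484\right) + \frac{2 \left(-2379 + 6128\right)}{725} = 3872884 + 2 \cdot \frac{1}{725} \cdot 3749 = 3872884 + \frac{7498}{725} = \frac{2807848398}{725}$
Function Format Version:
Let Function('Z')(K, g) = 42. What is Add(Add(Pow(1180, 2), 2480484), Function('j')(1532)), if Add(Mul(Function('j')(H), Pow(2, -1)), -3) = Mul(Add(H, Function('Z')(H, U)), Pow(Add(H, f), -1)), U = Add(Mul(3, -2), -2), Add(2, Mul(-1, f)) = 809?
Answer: Rational(2807848398, 725) ≈ 3.8729e+6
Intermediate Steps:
f = -807 (f = Add(2, Mul(-1, 809)) = Add(2, -809) = -807)
U = -8 (U = Add(-6, -2) = -8)
Function('j')(H) = Add(6, Mul(2, Pow(Add(-807, H), -1), Add(42, H))) (Function('j')(H) = Add(6, Mul(2, Mul(Add(H, 42), Pow(Add(H, -807), -1)))) = Add(6, Mul(2, Mul(Add(42, H), Pow(Add(-807, H), -1)))) = Add(6, Mul(2, Mul(Pow(Add(-807, H), -1), Add(42, H)))) = Add(6, Mul(2, Pow(Add(-807, H), -1), Add(42, H))))
Add(Add(Pow(1180, 2), 2480484), Function('j')(1532)) = Add(Add(Pow(1180, 2), 2480484), Mul(2, Pow(Add(-807, 1532), -1), Add(-2379, Mul(4, 1532)))) = Add(Add(1392400, 2480484), Mul(2, Pow(725, -1), Add(-2379, 6128))) = Add(3872884, Mul(2, Rational(1, 725), 3749)) = Add(3872884, Rational(7498, 725)) = Rational(2807848398, 725)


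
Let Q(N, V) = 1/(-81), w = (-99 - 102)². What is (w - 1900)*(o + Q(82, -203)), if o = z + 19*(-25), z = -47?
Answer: -1627937783/81 ≈ -2.0098e+7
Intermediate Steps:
w = 40401 (w = (-201)² = 40401)
o = -522 (o = -47 + 19*(-25) = -47 - 475 = -522)
Q(N, V) = -1/81
(w - 1900)*(o + Q(82, -203)) = (40401 - 1900)*(-522 - 1/81) = 38501*(-42283/81) = -1627937783/81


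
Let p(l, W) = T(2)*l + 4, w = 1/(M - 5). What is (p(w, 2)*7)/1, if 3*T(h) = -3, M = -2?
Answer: 29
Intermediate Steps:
T(h) = -1 (T(h) = (1/3)*(-3) = -1)
w = -1/7 (w = 1/(-2 - 5) = 1/(-7) = -1/7 ≈ -0.14286)
p(l, W) = 4 - l (p(l, W) = -l + 4 = 4 - l)
(p(w, 2)*7)/1 = ((4 - 1*(-1/7))*7)/1 = ((4 + 1/7)*7)*1 = ((29/7)*7)*1 = 29*1 = 29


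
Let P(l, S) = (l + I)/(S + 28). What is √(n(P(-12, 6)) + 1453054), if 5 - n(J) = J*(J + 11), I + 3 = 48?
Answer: √1679722773/34 ≈ 1205.4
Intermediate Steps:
I = 45 (I = -3 + 48 = 45)
P(l, S) = (45 + l)/(28 + S) (P(l, S) = (l + 45)/(S + 28) = (45 + l)/(28 + S))
n(J) = 5 - J*(11 + J) (n(J) = 5 - J*(J + 11) = 5 - J*(11 + J))
√(n(P(-12, 6)) + 1453054) = √((5 - ((45 - 12)/(28 + 6))² - 11*(45 - 12)/(28 + 6)) + 1453054) = √((5 - (33/34)² - 11*33/34) + 1453054) = √((5 - 1*1089/1156 - 363/34) + 1453054) = √((5 - 1089/1156 - 363/34) + 1453054) = √(-7651/1156 + 1453054) = √(1679722773/1156) = √1679722773/34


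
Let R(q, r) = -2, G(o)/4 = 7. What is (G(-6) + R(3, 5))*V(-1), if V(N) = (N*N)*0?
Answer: 0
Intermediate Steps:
V(N) = 0 (V(N) = N**2*0 = 0)
G(o) = 28 (G(o) = 4*7 = 28)
(G(-6) + R(3, 5))*V(-1) = (28 - 2)*0 = 26*0 = 0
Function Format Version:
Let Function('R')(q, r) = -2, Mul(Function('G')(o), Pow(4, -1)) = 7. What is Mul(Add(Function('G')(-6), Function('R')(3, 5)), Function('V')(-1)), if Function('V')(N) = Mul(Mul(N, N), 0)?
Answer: 0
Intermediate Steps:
Function('V')(N) = 0 (Function('V')(N) = Mul(Pow(N, 2), 0) = 0)
Function('G')(o) = 28 (Function('G')(o) = Mul(4, 7) = 28)
Mul(Add(Function('G')(-6), Function('R')(3, 5)), Function('V')(-1)) = Mul(Add(28, -2), 0) = Mul(26, 0) = 0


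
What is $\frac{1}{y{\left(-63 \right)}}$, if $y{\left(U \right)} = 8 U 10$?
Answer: $- \frac{1}{5040} \approx -0.00019841$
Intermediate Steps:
$y{\left(U \right)} = 80 U$
$\frac{1}{y{\left(-63 \right)}} = \frac{1}{80 \left(-63\right)} = \frac{1}{-5040} = - \frac{1}{5040}$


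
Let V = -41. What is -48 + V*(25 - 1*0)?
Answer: -1073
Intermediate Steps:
-48 + V*(25 - 1*0) = -48 - 41*(25 - 1*0) = -48 - 41*(25 + 0) = -48 - 41*25 = -48 - 1025 = -1073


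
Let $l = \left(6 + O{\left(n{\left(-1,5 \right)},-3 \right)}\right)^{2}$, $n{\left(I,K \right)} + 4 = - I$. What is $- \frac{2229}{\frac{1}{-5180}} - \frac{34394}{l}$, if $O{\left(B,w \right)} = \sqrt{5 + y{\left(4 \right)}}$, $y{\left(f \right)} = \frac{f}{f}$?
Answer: $\frac{865846121}{75} + \frac{34394 \sqrt{6}}{75} \approx 1.1546 \cdot 10^{7}$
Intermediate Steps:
$n{\left(I,K \right)} = -4 - I$
$y{\left(f \right)} = 1$
$O{\left(B,w \right)} = \sqrt{6}$ ($O{\left(B,w \right)} = \sqrt{5 + 1} = \sqrt{6}$)
$l = \left(6 + \sqrt{6}\right)^{2} \approx 71.394$
$- \frac{2229}{\frac{1}{-5180}} - \frac{34394}{l} = - \frac{2229}{\frac{1}{-5180}} - \frac{34394}{\left(6 + \sqrt{6}\right)^{2}} = - \frac{2229}{- \frac{1}{5180}} - \frac{34394}{\left(6 + \sqrt{6}\right)^{2}} = \left(-2229\right) \left(-5180\right) - \frac{34394}{\left(6 + \sqrt{6}\right)^{2}} = 11546220 - \frac{34394}{\left(6 + \sqrt{6}\right)^{2}}$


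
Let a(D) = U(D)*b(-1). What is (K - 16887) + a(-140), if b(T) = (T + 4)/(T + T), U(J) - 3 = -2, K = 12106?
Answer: -9565/2 ≈ -4782.5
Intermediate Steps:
U(J) = 1 (U(J) = 3 - 2 = 1)
b(T) = (4 + T)/(2*T) (b(T) = (4 + T)/((2*T)) = (4 + T)*(1/(2*T)) = (4 + T)/(2*T))
a(D) = -3/2 (a(D) = 1*((½)*(4 - 1)/(-1)) = 1*((½)*(-1)*3) = 1*(-3/2) = -3/2)
(K - 16887) + a(-140) = (12106 - 16887) - 3/2 = -4781 - 3/2 = -9565/2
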